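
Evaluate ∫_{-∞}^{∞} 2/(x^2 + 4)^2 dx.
pi/8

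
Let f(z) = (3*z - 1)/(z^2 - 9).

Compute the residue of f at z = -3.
Write f(z) = P(z)/Q(z) with P(z) = 3*z - 1 and Q(z) = z^2 - 9.
The denominator factors as Q(z) = (z + 3)*(z - 3), so z = -3 is a simple zero of Q and P is analytic there; z = -3 is therefore a simple pole and
  Res(f, z₀) = P(z₀)/Q'(z₀).

Q'(z) = 2*z, so Q'(-3) = -6.
P(-3) = -10.

Res(f, -3) = (-10)/(-6) = 5/3

Final answer: 5/3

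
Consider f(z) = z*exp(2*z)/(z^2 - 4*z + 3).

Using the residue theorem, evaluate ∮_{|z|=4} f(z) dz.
By the residue theorem, ∮_C f(z) dz = 2πi · (sum of the residues of f at the poles inside |z| = 4).

The denominator factors as (z - 3)*(z - 1), so the singularities of f are simple poles at z = 3, z = 1.
  |3|² = 9 < 16 = 4², so this pole is inside the contour.
  |1|² = 1 < 16 = 4², so this pole is inside the contour.

With P(z) = z*exp(2*z) and Q(z) = z^2 - 4*z + 3, each pole is simple, so Res(f, z₀) = P(z₀)/Q'(z₀) with Q'(z) = 2*z - 4.
  Res(f, 3) = P(3)/Q'(3) = (3*exp(6))/(2) = 3*exp(6)/2
  Res(f, 1) = P(1)/Q'(1) = (exp(2))/(-2) = -exp(2)/2

Sum of residues inside C: -exp(2)/2 + 3*exp(6)/2
∮_C f(z) dz = 2πi · (-exp(2)/2 + 3*exp(6)/2) = -I*pi*exp(2) + 3*I*pi*exp(6)

Final answer: -I*pi*exp(2) + 3*I*pi*exp(6)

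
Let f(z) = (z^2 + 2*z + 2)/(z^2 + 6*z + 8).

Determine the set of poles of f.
{-4, -2}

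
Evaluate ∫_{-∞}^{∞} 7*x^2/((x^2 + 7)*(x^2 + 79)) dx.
Let f(z) = 7*z^2/((z^2 + 7)*(z^2 + 79)). The denominator has no real zeros and deg Q - deg P = 2 ≥ 2, so the integral of f over the upper semicircle |z| = R tends to 0 as R → ∞. Closing the contour in the upper half-plane,
  ∫_{-∞}^{∞} f(x) dx = 2πi · Σ Res(f, z_k)  over the poles with Im z_k > 0.

Zeros of the denominator: z^2 + 79 = 0 gives z = ±sqrt(79)*I; z^2 + 7 = 0 gives z = ±sqrt(7)*I.
Upper half-plane: z = sqrt(7)*I, z = sqrt(79)*I (simple).

Each pole is a simple zero of Q(z) = z^4 + 86*z^2 + 553, so Res(f, z₀) = P(z₀)/Q'(z₀) with P(z) = 7*z^2, Q'(z) = 4*z^3 + 172*z:
  Res(f, sqrt(7)*I) = (-49)/(144*sqrt(7)*I) = 7*sqrt(7)*I/144
  Res(f, sqrt(79)*I) = (-553)/(-144*sqrt(79)*I) = -7*sqrt(79)*I/144

Sum of residues: 7*I*(-sqrt(79) + sqrt(7))/144
∫_{-∞}^{∞} f(x) dx = 2πi · (7*I*(-sqrt(79) + sqrt(7))/144) = 7*pi*(-sqrt(7) + sqrt(79))/72

Final answer: 7*pi*(-sqrt(7) + sqrt(79))/72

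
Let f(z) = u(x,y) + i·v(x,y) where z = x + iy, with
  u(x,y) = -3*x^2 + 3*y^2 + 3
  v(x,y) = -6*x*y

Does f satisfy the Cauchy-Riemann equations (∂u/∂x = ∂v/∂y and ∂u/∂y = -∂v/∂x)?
∂u/∂x = -6*x
∂v/∂y = -6*x
∂u/∂y = 6*y
∂v/∂x = -6*y
∂u/∂x = ∂v/∂y and ∂u/∂y = -∂v/∂x hold identically; f is analytic.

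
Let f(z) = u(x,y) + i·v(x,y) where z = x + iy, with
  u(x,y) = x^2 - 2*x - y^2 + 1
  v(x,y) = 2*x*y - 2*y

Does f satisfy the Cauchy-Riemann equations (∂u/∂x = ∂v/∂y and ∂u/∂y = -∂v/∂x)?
∂u/∂x = 2*x - 2
∂v/∂y = 2*x - 2
∂u/∂y = -2*y
∂v/∂x = 2*y
∂u/∂x = ∂v/∂y and ∂u/∂y = -∂v/∂x hold identically; f is analytic.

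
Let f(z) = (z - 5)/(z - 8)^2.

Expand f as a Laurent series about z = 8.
Put w = z - (8), i.e. z = w + 8. The denominator is w^2, so it suffices to rewrite the numerator in powers of w.

P(z) = z - 5
P(w + 8) = 3 + w

Dividing each term by w^2:
  f = 3/w^2 + 1/w

Substituting back w = z - 8:
  f(z) = 3/(z - 8)^2 + 1/(z - 8)

The series is finite because the numerator is a polynomial; the negative powers form the principal part, and the coefficient of 1/(z - 8) gives Res(f, 8) = 1.

Final answer: 3/(z - 8)^2 + 1/(z - 8)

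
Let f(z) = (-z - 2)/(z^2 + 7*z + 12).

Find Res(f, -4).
Write f(z) = P(z)/Q(z) with P(z) = -z - 2 and Q(z) = z^2 + 7*z + 12.
The denominator factors as Q(z) = (z + 3)*(z + 4), so z = -4 is a simple zero of Q and P is analytic there; z = -4 is therefore a simple pole and
  Res(f, z₀) = P(z₀)/Q'(z₀).

Q'(z) = 2*z + 7, so Q'(-4) = -1.
P(-4) = 2.

Res(f, -4) = (2)/(-1) = -2

Final answer: -2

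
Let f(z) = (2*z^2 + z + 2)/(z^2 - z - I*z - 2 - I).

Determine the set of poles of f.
{-1, 2 + I}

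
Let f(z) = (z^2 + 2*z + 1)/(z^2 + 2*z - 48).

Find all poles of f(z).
{-8, 6}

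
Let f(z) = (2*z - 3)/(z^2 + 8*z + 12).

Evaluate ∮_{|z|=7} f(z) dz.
By the residue theorem, ∮_C f(z) dz = 2πi · (sum of the residues of f at the poles inside |z| = 7).

The denominator factors as (z + 2)*(z + 6), so the singularities of f are simple poles at z = -2, z = -6.
  |-2|² = 4 < 49 = 7², so this pole is inside the contour.
  |-6|² = 36 < 49 = 7², so this pole is inside the contour.

With P(z) = 2*z - 3 and Q(z) = z^2 + 8*z + 12, each pole is simple, so Res(f, z₀) = P(z₀)/Q'(z₀) with Q'(z) = 2*z + 8.
  Res(f, -2) = P(-2)/Q'(-2) = (-7)/(4) = -7/4
  Res(f, -6) = P(-6)/Q'(-6) = (-15)/(-4) = 15/4

Sum of residues inside C: 2
∮_C f(z) dz = 2πi · (2) = 4*I*pi

Final answer: 4*I*pi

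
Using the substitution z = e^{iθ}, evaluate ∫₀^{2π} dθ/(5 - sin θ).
Call the integral J. The integrand is 2π-periodic and we integrate over a full period, so shifting θ does not change the value (θ → θ + π/2 turns sin θ into cos θ; θ → θ + π flips the sign of the trig term). Hence
  J = ∫₀^{2π} dθ/(5 + cos θ).
Put z = e^{iθ}: then cos θ = (z + 1/z)/2, dθ = dz/(iz), and z runs once counterclockwise around |z| = 1:
  J = ∮_{|z|=1} 1/(5 + (z + 1/z)/2) · dz/(iz) = (2/i) ∮_{|z|=1} dz/(z^2 + 10*z + 1).
The roots of z^2 + 10*z + 1 are z = (-5 ± sqrt(5^2 - 1^2)), with sqrt(24) = 2*sqrt(6); their product is 1, so only z₊ = -5 + 2*sqrt(6) lies inside the unit circle (z₋ = -5 - 2*sqrt(6) lies outside).
z₊ is a simple zero of q(z) = z^2 + 10*z + 1, so Res(1/q, z₊) = 1/q'(z₊) with q'(z) = 2*z + 10; and q'(z₊) = (z₊ - z₋) = 4*sqrt(6).
Therefore J = (2/i) · 2πi · 1/(4*sqrt(6)) = 2*pi/(2*sqrt(6)) = sqrt(6)*pi/6

Final answer: sqrt(6)*pi/6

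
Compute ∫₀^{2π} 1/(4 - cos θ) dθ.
Call the integral J. The integrand is 2π-periodic and we integrate over a full period, so shifting θ does not change the value (θ → θ + π flips the sign of the trig term). Hence
  J = ∫₀^{2π} dθ/(4 + cos θ).
Put z = e^{iθ}: then cos θ = (z + 1/z)/2, dθ = dz/(iz), and z runs once counterclockwise around |z| = 1:
  J = ∮_{|z|=1} 1/(4 + (z + 1/z)/2) · dz/(iz) = (2/i) ∮_{|z|=1} dz/(z^2 + 8*z + 1).
The roots of z^2 + 8*z + 1 are z = (-4 ± sqrt(4^2 - 1^2)), with sqrt(15) = sqrt(15); their product is 1, so only z₊ = -4 + sqrt(15) lies inside the unit circle (z₋ = -4 - sqrt(15) lies outside).
z₊ is a simple zero of q(z) = z^2 + 8*z + 1, so Res(1/q, z₊) = 1/q'(z₊) with q'(z) = 2*z + 8; and q'(z₊) = (z₊ - z₋) = 2*sqrt(15).
Therefore J = (2/i) · 2πi · 1/(2*sqrt(15)) = 2*pi/(sqrt(15)) = 2*sqrt(15)*pi/15

Final answer: 2*sqrt(15)*pi/15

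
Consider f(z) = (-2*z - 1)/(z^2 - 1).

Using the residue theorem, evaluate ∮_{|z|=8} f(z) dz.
-4*I*pi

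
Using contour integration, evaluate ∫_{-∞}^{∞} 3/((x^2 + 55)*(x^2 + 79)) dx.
Let f(z) = 3/((z^2 + 55)*(z^2 + 79)). The denominator has no real zeros and deg Q - deg P = 4 ≥ 2, so the integral of f over the upper semicircle |z| = R tends to 0 as R → ∞. Closing the contour in the upper half-plane,
  ∫_{-∞}^{∞} f(x) dx = 2πi · Σ Res(f, z_k)  over the poles with Im z_k > 0.

Zeros of the denominator: z^2 + 79 = 0 gives z = ±sqrt(79)*I; z^2 + 55 = 0 gives z = ±sqrt(55)*I.
Upper half-plane: z = sqrt(55)*I, z = sqrt(79)*I (simple).

Each pole is a simple zero of Q(z) = z^4 + 134*z^2 + 4345, so Res(f, z₀) = P(z₀)/Q'(z₀) with P(z) = 3, Q'(z) = 4*z^3 + 268*z:
  Res(f, sqrt(55)*I) = (3)/(48*sqrt(55)*I) = -sqrt(55)*I/880
  Res(f, sqrt(79)*I) = (3)/(-48*sqrt(79)*I) = sqrt(79)*I/1264

Sum of residues: I*(-sqrt(55)/880 + sqrt(79)/1264)
∫_{-∞}^{∞} f(x) dx = 2πi · (I*(-sqrt(55)/880 + sqrt(79)/1264)) = pi*(-55*sqrt(79) + 79*sqrt(55))/34760

Final answer: pi*(-55*sqrt(79) + 79*sqrt(55))/34760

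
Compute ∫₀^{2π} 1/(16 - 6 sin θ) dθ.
sqrt(55)*pi/55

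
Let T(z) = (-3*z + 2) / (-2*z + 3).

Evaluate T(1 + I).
Substitute z = 1 + I:
  numerator:   -3*(1 + I) + 2 = -1 - 3*I
  denominator: -2*(1 + I) + 3 = 1 - 2*I
T(1 + I) = (-1 - 3*I)/(1 - 2*I); multiplying numerator and denominator by the conjugate 1 + 2*I gives (5 - 5*I)/5 = 1 - I

Final answer: 1 - I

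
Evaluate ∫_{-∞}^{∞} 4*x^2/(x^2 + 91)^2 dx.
2*sqrt(91)*pi/91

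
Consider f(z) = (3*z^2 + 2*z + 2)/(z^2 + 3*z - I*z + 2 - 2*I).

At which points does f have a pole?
{-2, -1 + I}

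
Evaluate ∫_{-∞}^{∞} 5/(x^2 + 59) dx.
Let f(z) = 5/(z^2 + 59). The denominator has no real zeros and deg Q - deg P = 2 ≥ 2, so the integral of f over the upper semicircle |z| = R tends to 0 as R → ∞. Closing the contour in the upper half-plane,
  ∫_{-∞}^{∞} f(x) dx = 2πi · Σ Res(f, z_k)  over the poles with Im z_k > 0.

Zeros of the denominator: z^2 + 59 = 0 gives z = ±sqrt(59)*I.
Upper half-plane: z = sqrt(59)*I (simple).

Each pole is a simple zero of Q(z) = z^2 + 59, so Res(f, z₀) = P(z₀)/Q'(z₀) with P(z) = 5, Q'(z) = 2*z:
  Res(f, sqrt(59)*I) = (5)/(2*sqrt(59)*I) = -5*sqrt(59)*I/118

∫_{-∞}^{∞} f(x) dx = 2πi · (-5*sqrt(59)*I/118) = 5*sqrt(59)*pi/59

Final answer: 5*sqrt(59)*pi/59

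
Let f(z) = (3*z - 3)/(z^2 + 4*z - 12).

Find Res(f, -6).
Write f(z) = P(z)/Q(z) with P(z) = 3*z - 3 and Q(z) = z^2 + 4*z - 12.
The denominator factors as Q(z) = (z + 6)*(z - 2), so z = -6 is a simple zero of Q and P is analytic there; z = -6 is therefore a simple pole and
  Res(f, z₀) = P(z₀)/Q'(z₀).

Q'(z) = 2*z + 4, so Q'(-6) = -8.
P(-6) = -21.

Res(f, -6) = (-21)/(-8) = 21/8

Final answer: 21/8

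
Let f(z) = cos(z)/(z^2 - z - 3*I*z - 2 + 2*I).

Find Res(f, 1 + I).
Write f(z) = P(z)/Q(z) with P(z) = cos(z) and Q(z) = z^2 - z - 3*I*z - 2 + 2*I.
The denominator factors as Q(z) = (z - 2*I)*(z - 1 - I), so z = 1 + I is a simple zero of Q and P is analytic there; z = 1 + I is therefore a simple pole and
  Res(f, z₀) = P(z₀)/Q'(z₀).

Q'(z) = 2*z - 1 - 3*I, so Q'(1 + I) = 1 - I.
P(1 + I) = cos(1 + I).

Res(f, 1 + I) = (cos(1 + I))/(1 - I) = (1/2 + I/2)*cos(1 + I)

Final answer: (1/2 + I/2)*cos(1 + I)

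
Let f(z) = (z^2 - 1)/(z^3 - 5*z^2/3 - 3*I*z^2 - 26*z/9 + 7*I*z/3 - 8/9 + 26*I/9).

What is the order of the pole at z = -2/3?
Factor the denominator:
  z^3 - 5*z^2/3 - 3*I*z^2 - 26*z/9 + 7*I*z/3 - 8/9 + 26*I/9 = (z + 2/3)*(z - 1/3 - 2*I)*(z - 2 - I)

The numerator P(z) = z^2 - 1 has P(-2/3) = -5/9 ≠ 0, so no factor of (z + 2/3) cancels.
Near z = -2/3 we can therefore write f(z) = g(z)/(z + 2/3) with g analytic at -2/3 and g(-2/3) ≠ 0 (g is the numerator divided by the remaining denominator factors).

Hence z = -2/3 is a pole of order 1.

Final answer: 1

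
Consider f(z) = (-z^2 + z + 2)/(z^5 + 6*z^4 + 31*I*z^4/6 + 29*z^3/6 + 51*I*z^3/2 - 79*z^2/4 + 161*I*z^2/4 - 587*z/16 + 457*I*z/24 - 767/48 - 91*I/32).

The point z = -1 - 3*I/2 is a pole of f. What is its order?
Factor the denominator:
  z^5 + 6*z^4 + 31*I*z^4/6 + 29*z^3/6 + 51*I*z^3/2 - 79*z^2/4 + 161*I*z^2/4 - 587*z/16 + 457*I*z/24 - 767/48 - 91*I/32 = (z + 1 + 3*I/2)^3*(z + 3/2 - I/3)*(z + 3/2 + I)

The numerator P(z) = -z^2 + z + 2 has P(-1 - 3*I/2) = 9/4 - 9*I/2 ≠ 0, so no factor of (z + 1 + 3*I/2) cancels.
Near z = -1 - 3*I/2 we can therefore write f(z) = g(z)/(z + 1 + 3*I/2)^3 with g analytic at -1 - 3*I/2 and g(-1 - 3*I/2) ≠ 0 (g is the numerator divided by the remaining denominator factors).

Hence z = -1 - 3*I/2 is a pole of order 3.

Final answer: 3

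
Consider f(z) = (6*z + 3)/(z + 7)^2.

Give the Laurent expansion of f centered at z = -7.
-39/(z + 7)^2 + 6/(z + 7)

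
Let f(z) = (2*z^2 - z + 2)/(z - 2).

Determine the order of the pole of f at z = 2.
1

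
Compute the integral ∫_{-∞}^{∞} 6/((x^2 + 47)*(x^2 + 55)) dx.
Let f(z) = 6/((z^2 + 47)*(z^2 + 55)). The denominator has no real zeros and deg Q - deg P = 4 ≥ 2, so the integral of f over the upper semicircle |z| = R tends to 0 as R → ∞. Closing the contour in the upper half-plane,
  ∫_{-∞}^{∞} f(x) dx = 2πi · Σ Res(f, z_k)  over the poles with Im z_k > 0.

Zeros of the denominator: z^2 + 55 = 0 gives z = ±sqrt(55)*I; z^2 + 47 = 0 gives z = ±sqrt(47)*I.
Upper half-plane: z = sqrt(47)*I, z = sqrt(55)*I (simple).

Each pole is a simple zero of Q(z) = z^4 + 102*z^2 + 2585, so Res(f, z₀) = P(z₀)/Q'(z₀) with P(z) = 6, Q'(z) = 4*z^3 + 204*z:
  Res(f, sqrt(47)*I) = (6)/(16*sqrt(47)*I) = -3*sqrt(47)*I/376
  Res(f, sqrt(55)*I) = (6)/(-16*sqrt(55)*I) = 3*sqrt(55)*I/440

Sum of residues: 3*I*(-55*sqrt(47) + 47*sqrt(55))/20680
∫_{-∞}^{∞} f(x) dx = 2πi · (3*I*(-55*sqrt(47) + 47*sqrt(55))/20680) = 3*pi*(-47*sqrt(55) + 55*sqrt(47))/10340

Final answer: 3*pi*(-47*sqrt(55) + 55*sqrt(47))/10340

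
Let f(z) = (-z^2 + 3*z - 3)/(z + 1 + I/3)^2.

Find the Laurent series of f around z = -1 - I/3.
Put w = z - (-1 - I/3), i.e. z = w - 1 - I/3. The denominator is w^2, so it suffices to rewrite the numerator in powers of w.

P(z) = -z^2 + 3*z - 3
P(w - 1 - I/3) = -62/9 - 5*I/3 + (5 + 2*I/3)*w - w^2

Dividing each term by w^2:
  f = (-62/9 - 5*I/3)/w^2 + (5 + 2*I/3)/w - 1

Substituting back w = z + 1 + I/3:
  f(z) = (-62/9 - 5*I/3)/(z + 1 + I/3)^2 + (5 + 2*I/3)/(z + 1 + I/3) - 1

The series is finite because the numerator is a polynomial; the negative powers form the principal part, and the coefficient of 1/(z + 1 + I/3) gives Res(f, -1 - I/3) = 5 + 2*I/3.

Final answer: (-62/9 - 5*I/3)/(z + 1 + I/3)^2 + (5 + 2*I/3)/(z + 1 + I/3) - 1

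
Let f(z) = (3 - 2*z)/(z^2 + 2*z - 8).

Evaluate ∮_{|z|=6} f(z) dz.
By the residue theorem, ∮_C f(z) dz = 2πi · (sum of the residues of f at the poles inside |z| = 6).

The denominator factors as (z + 4)*(z - 2), so the singularities of f are simple poles at z = -4, z = 2.
  |-4|² = 16 < 36 = 6², so this pole is inside the contour.
  |2|² = 4 < 36 = 6², so this pole is inside the contour.

With P(z) = 3 - 2*z and Q(z) = z^2 + 2*z - 8, each pole is simple, so Res(f, z₀) = P(z₀)/Q'(z₀) with Q'(z) = 2*z + 2.
  Res(f, -4) = P(-4)/Q'(-4) = (11)/(-6) = -11/6
  Res(f, 2) = P(2)/Q'(2) = (-1)/(6) = -1/6

Sum of residues inside C: -2
∮_C f(z) dz = 2πi · (-2) = -4*I*pi

Final answer: -4*I*pi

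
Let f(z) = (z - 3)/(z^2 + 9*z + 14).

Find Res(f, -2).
Write f(z) = P(z)/Q(z) with P(z) = z - 3 and Q(z) = z^2 + 9*z + 14.
The denominator factors as Q(z) = (z + 7)*(z + 2), so z = -2 is a simple zero of Q and P is analytic there; z = -2 is therefore a simple pole and
  Res(f, z₀) = P(z₀)/Q'(z₀).

Q'(z) = 2*z + 9, so Q'(-2) = 5.
P(-2) = -5.

Res(f, -2) = (-5)/(5) = -1

Final answer: -1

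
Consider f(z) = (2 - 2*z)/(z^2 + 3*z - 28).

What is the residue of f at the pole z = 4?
-6/11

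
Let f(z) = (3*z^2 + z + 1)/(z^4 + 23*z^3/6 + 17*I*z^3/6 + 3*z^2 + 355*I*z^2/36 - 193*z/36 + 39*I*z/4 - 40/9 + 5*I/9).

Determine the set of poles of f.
The singularities of f are the zeros of the denominator. Factoring,
  z^4 + 23*z^3/6 + 17*I*z^3/6 + 3*z^2 + 355*I*z^2/36 - 193*z/36 + 39*I*z/4 - 40/9 + 5*I/9 = (z + 1/2 + I)*(z + 1 + 3*I/2)*(z + 1/3 + I)*(z + 2 - 2*I/3)
so the candidates are z = -1/2 - I, z = -1 - 3*I/2, z = -1/3 - I, z = -2 + 2*I/3.

Check the numerator P(z) = 3*z^2 + z + 1 at each one:
  P(-1/2 - I) = -7/4 + 2*I ≠ 0, so z = -1/2 - I is a (simple) pole.
  P(-1 - 3*I/2) = -15/4 + 15*I/2 ≠ 0, so z = -1 - 3*I/2 is a (simple) pole.
  P(-1/3 - I) = -2 + I ≠ 0, so z = -1/3 - I is a (simple) pole.
  P(-2 + 2*I/3) = 29/3 - 22*I/3 ≠ 0, so z = -2 + 2*I/3 is a (simple) pole.

Poles of f: {-2 + 2*I/3, -1 - 3*I/2, -1/2 - I, -1/3 - I}

Final answer: {-2 + 2*I/3, -1 - 3*I/2, -1/2 - I, -1/3 - I}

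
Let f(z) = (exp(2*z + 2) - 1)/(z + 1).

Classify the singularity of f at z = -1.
Let u = z + 1. The exponent is 2*z + 2 = 2u, so
  f = (e^(2u) - 1)/u = ((2u) + (2u)^2/2 + (2u)^3/6 + ...)/u = 2 + (2)*u + (4/3)*u^2 + ...
The Laurent expansion about u = 0 has no negative powers; equivalently lim_{z→-1} f(z) = 2 exists and is finite.
So the singularity is removable.

Final answer: removable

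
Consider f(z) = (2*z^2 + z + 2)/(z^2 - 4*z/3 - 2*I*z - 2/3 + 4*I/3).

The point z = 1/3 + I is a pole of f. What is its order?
1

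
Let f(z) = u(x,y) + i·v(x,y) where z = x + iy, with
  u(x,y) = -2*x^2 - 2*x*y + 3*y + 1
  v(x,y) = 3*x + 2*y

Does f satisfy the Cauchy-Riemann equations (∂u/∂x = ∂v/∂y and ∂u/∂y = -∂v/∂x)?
∂u/∂x = -4*x - 2*y
∂v/∂y = 2
∂u/∂y = 3 - 2*x
∂v/∂x = 3
∂u/∂x ≠ ∂v/∂y and ∂u/∂y ≠ -∂v/∂x; the Cauchy-Riemann equations are not satisfied, so f is not analytic.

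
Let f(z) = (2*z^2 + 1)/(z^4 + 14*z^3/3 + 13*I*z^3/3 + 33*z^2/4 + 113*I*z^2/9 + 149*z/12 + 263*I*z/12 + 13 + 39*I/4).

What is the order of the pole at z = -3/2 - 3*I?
2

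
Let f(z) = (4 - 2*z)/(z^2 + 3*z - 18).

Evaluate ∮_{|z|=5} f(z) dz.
By the residue theorem, ∮_C f(z) dz = 2πi · (sum of the residues of f at the poles inside |z| = 5).

The denominator factors as (z - 3)*(z + 6), so the singularities of f are simple poles at z = 3, z = -6.
  |3|² = 9 < 25 = 5², so this pole is inside the contour.
  |-6|² = 36 > 25 = 5², so this pole is outside the contour.

With P(z) = 4 - 2*z and Q(z) = z^2 + 3*z - 18, each pole is simple, so Res(f, z₀) = P(z₀)/Q'(z₀) with Q'(z) = 2*z + 3.
  Res(f, 3) = P(3)/Q'(3) = (-2)/(9) = -2/9

∮_C f(z) dz = 2πi · (-2/9) = -4*I*pi/9

Final answer: -4*I*pi/9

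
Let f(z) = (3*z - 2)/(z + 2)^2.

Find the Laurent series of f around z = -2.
-8/(z + 2)^2 + 3/(z + 2)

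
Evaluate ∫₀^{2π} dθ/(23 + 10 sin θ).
Call the integral J. The integrand is 2π-periodic and we integrate over a full period, so shifting θ does not change the value (θ → θ + π/2 turns sin θ into cos θ). Hence
  J = ∫₀^{2π} dθ/(23 + 10 cos θ).
Put z = e^{iθ}: then cos θ = (z + 1/z)/2, dθ = dz/(iz), and z runs once counterclockwise around |z| = 1:
  J = ∮_{|z|=1} 1/(23 + 10*(z + 1/z)/2) · dz/(iz) = (2/i) ∮_{|z|=1} dz/(10*z^2 + 46*z + 10).
The roots of 10*z^2 + 46*z + 10 are z = (-23 ± sqrt(23^2 - 10^2))/10, with sqrt(429) = sqrt(429); their product is 1, so only z₊ = -23/10 + sqrt(429)/10 lies inside the unit circle (z₋ = -23/10 - sqrt(429)/10 lies outside).
z₊ is a simple zero of q(z) = 10*z^2 + 46*z + 10, so Res(1/q, z₊) = 1/q'(z₊) with q'(z) = 20*z + 46; and q'(z₊) = 10*(z₊ - z₋) = 2*sqrt(429).
Therefore J = (2/i) · 2πi · 1/(2*sqrt(429)) = 2*pi/(sqrt(429)) = 2*sqrt(429)*pi/429

Final answer: 2*sqrt(429)*pi/429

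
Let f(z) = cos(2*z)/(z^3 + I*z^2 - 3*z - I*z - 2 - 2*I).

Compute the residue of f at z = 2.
Write f(z) = P(z)/Q(z) with P(z) = cos(2*z) and Q(z) = z^3 + I*z^2 - 3*z - I*z - 2 - 2*I.
The denominator factors as Q(z) = (z + 1 + I)*(z - 2)*(z + 1), so z = 2 is a simple zero of Q and P is analytic there; z = 2 is therefore a simple pole and
  Res(f, z₀) = P(z₀)/Q'(z₀).

Q'(z) = 3*z^2 + 2*I*z - 3 - I, so Q'(2) = 9 + 3*I.
P(2) = cos(4).

Res(f, 2) = (cos(4))/(9 + 3*I) = (1/10 - I/30)*cos(4)

Final answer: (1/10 - I/30)*cos(4)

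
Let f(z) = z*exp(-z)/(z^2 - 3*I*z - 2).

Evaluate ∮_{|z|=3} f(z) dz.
By the residue theorem, ∮_C f(z) dz = 2πi · (sum of the residues of f at the poles inside |z| = 3).

The denominator factors as (z - I)*(z - 2*I), so the singularities of f are simple poles at z = I, z = 2*I.
  |I|² = 1 < 9 = 3², so this pole is inside the contour.
  |2*I|² = 4 < 9 = 3², so this pole is inside the contour.

With P(z) = z*exp(-z) and Q(z) = z^2 - 3*I*z - 2, each pole is simple, so Res(f, z₀) = P(z₀)/Q'(z₀) with Q'(z) = 2*z - 3*I.
  Res(f, I) = P(I)/Q'(I) = (I*exp(-I))/(-I) = -exp(-I)
  Res(f, 2*I) = P(2*I)/Q'(2*I) = (2*I*exp(-2*I))/(I) = 2*exp(-2*I)

Sum of residues inside C: 2*exp(-2*I) - exp(-I)
∮_C f(z) dz = 2πi · (2*exp(-2*I) - exp(-I)) = 4*I*pi*exp(-2*I) - 2*I*pi*exp(-I)

Final answer: 4*I*pi*exp(-2*I) - 2*I*pi*exp(-I)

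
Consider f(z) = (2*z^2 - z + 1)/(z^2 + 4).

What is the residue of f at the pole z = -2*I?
-1/2 - 7*I/4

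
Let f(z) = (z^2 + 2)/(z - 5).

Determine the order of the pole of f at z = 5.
1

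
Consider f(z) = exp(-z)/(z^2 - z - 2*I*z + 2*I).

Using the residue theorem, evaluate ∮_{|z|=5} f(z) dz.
By the residue theorem, ∮_C f(z) dz = 2πi · (sum of the residues of f at the poles inside |z| = 5).

The denominator factors as (z - 1)*(z - 2*I), so the singularities of f are simple poles at z = 1, z = 2*I.
  |1|² = 1 < 25 = 5², so this pole is inside the contour.
  |2*I|² = 4 < 25 = 5², so this pole is inside the contour.

With P(z) = exp(-z) and Q(z) = z^2 - z - 2*I*z + 2*I, each pole is simple, so Res(f, z₀) = P(z₀)/Q'(z₀) with Q'(z) = 2*z - 1 - 2*I.
  Res(f, 1) = P(1)/Q'(1) = (exp(-1))/(1 - 2*I) = (1/5 + 2*I/5)*exp(-1)
  Res(f, 2*I) = P(2*I)/Q'(2*I) = (exp(-2*I))/(-1 + 2*I) = (-1/5 - 2*I/5)*exp(-2*I)

Sum of residues inside C: (1/5 + 2*I/5)*exp(-1) + (-1/5 - 2*I/5)*exp(-2*I)
∮_C f(z) dz = 2πi · ((1/5 + 2*I/5)*exp(-1) + (-1/5 - 2*I/5)*exp(-2*I)) = pi*(4/5 - 2*I/5)*exp(-2*I) + pi*(-4/5 + 2*I/5)*exp(-1)

Final answer: pi*(4/5 - 2*I/5)*exp(-2*I) + pi*(-4/5 + 2*I/5)*exp(-1)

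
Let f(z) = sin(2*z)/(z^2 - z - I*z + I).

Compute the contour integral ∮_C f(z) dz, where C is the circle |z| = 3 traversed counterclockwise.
By the residue theorem, ∮_C f(z) dz = 2πi · (sum of the residues of f at the poles inside |z| = 3).

The denominator factors as (z - 1)*(z - I), so the singularities of f are simple poles at z = 1, z = I.
  |1|² = 1 < 9 = 3², so this pole is inside the contour.
  |I|² = 1 < 9 = 3², so this pole is inside the contour.

With P(z) = sin(2*z) and Q(z) = z^2 - z - I*z + I, each pole is simple, so Res(f, z₀) = P(z₀)/Q'(z₀) with Q'(z) = 2*z - 1 - I.
  Res(f, 1) = P(1)/Q'(1) = (sin(2))/(1 - I) = (1/2 + I/2)*sin(2)
  Res(f, I) = P(I)/Q'(I) = (I*sinh(2))/(-1 + I) = (1/2 - I/2)*sinh(2)

Sum of residues inside C: (1/2 - I/2)*sinh(2) + (1/2 + I/2)*sin(2)
∮_C f(z) dz = 2πi · ((1/2 - I/2)*sinh(2) + (1/2 + I/2)*sin(2)) = pi*(-1 + I)*sin(2) + pi*(1 + I)*sinh(2)

Final answer: pi*(-1 + I)*sin(2) + pi*(1 + I)*sinh(2)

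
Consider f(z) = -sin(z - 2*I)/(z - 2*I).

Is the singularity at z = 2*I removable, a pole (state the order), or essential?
removable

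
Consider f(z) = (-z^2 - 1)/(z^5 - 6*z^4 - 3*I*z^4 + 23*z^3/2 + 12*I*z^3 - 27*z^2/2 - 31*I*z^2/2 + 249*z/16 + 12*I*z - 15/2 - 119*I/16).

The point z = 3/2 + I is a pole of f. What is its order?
4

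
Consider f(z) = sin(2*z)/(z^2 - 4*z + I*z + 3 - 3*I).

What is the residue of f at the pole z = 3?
Write f(z) = P(z)/Q(z) with P(z) = sin(2*z) and Q(z) = z^2 - 4*z + I*z + 3 - 3*I.
The denominator factors as Q(z) = (z - 3)*(z - 1 + I), so z = 3 is a simple zero of Q and P is analytic there; z = 3 is therefore a simple pole and
  Res(f, z₀) = P(z₀)/Q'(z₀).

Q'(z) = 2*z - 4 + I, so Q'(3) = 2 + I.
P(3) = sin(6).

Res(f, 3) = (sin(6))/(2 + I) = (2/5 - I/5)*sin(6)

Final answer: (2/5 - I/5)*sin(6)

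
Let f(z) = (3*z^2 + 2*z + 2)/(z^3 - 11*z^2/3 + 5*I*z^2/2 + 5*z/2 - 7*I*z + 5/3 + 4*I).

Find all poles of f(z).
The singularities of f are the zeros of the denominator. Factoring,
  z^3 - 11*z^2/3 + 5*I*z^2/2 + 5*z/2 - 7*I*z + 5/3 + 4*I = (z - 1 + 3*I/2)*(z - 2)*(z - 2/3 + I)
so the candidates are z = 1 - 3*I/2, z = 2, z = 2/3 - I.

Check the numerator P(z) = 3*z^2 + 2*z + 2 at each one:
  P(1 - 3*I/2) = 1/4 - 12*I ≠ 0, so z = 1 - 3*I/2 is a (simple) pole.
  P(2) = 18 ≠ 0, so z = 2 is a (simple) pole.
  P(2/3 - I) = 5/3 - 6*I ≠ 0, so z = 2/3 - I is a (simple) pole.

Poles of f: {2/3 - I, 1 - 3*I/2, 2}

Final answer: {2/3 - I, 1 - 3*I/2, 2}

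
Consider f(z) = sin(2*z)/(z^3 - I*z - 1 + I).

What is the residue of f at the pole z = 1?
Write f(z) = P(z)/Q(z) with P(z) = sin(2*z) and Q(z) = z^3 - I*z - 1 + I.
The denominator factors as Q(z) = (z - 1)*(z + 1 + I)*(z - I), so z = 1 is a simple zero of Q and P is analytic there; z = 1 is therefore a simple pole and
  Res(f, z₀) = P(z₀)/Q'(z₀).

Q'(z) = 3*z^2 - I, so Q'(1) = 3 - I.
P(1) = sin(2).

Res(f, 1) = (sin(2))/(3 - I) = (3/10 + I/10)*sin(2)

Final answer: (3/10 + I/10)*sin(2)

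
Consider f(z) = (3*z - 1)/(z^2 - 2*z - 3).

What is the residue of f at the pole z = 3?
2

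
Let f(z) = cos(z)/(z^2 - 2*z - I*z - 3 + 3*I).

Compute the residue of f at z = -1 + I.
(-4/17 - I/17)*cos(1 - I)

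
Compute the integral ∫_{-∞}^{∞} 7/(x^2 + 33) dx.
Let f(z) = 7/(z^2 + 33). The denominator has no real zeros and deg Q - deg P = 2 ≥ 2, so the integral of f over the upper semicircle |z| = R tends to 0 as R → ∞. Closing the contour in the upper half-plane,
  ∫_{-∞}^{∞} f(x) dx = 2πi · Σ Res(f, z_k)  over the poles with Im z_k > 0.

Zeros of the denominator: z^2 + 33 = 0 gives z = ±sqrt(33)*I.
Upper half-plane: z = sqrt(33)*I (simple).

Each pole is a simple zero of Q(z) = z^2 + 33, so Res(f, z₀) = P(z₀)/Q'(z₀) with P(z) = 7, Q'(z) = 2*z:
  Res(f, sqrt(33)*I) = (7)/(2*sqrt(33)*I) = -7*sqrt(33)*I/66

∫_{-∞}^{∞} f(x) dx = 2πi · (-7*sqrt(33)*I/66) = 7*sqrt(33)*pi/33

Final answer: 7*sqrt(33)*pi/33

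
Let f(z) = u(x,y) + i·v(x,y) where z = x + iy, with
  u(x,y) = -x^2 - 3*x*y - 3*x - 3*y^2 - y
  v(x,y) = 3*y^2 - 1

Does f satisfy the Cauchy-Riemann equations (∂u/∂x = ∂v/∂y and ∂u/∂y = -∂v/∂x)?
∂u/∂x = -2*x - 3*y - 3
∂v/∂y = 6*y
∂u/∂y = -3*x - 6*y - 1
∂v/∂x = 0
∂u/∂x ≠ ∂v/∂y and ∂u/∂y ≠ -∂v/∂x; the Cauchy-Riemann equations are not satisfied, so f is not analytic.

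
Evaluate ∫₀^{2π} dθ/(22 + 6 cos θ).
Let J = ∫₀^{2π} dθ/(22 + 6 cos θ).
Put z = e^{iθ}: then cos θ = (z + 1/z)/2, dθ = dz/(iz), and z runs once counterclockwise around |z| = 1:
  J = ∮_{|z|=1} 1/(22 + 6*(z + 1/z)/2) · dz/(iz) = (2/i) ∮_{|z|=1} dz/(6*z^2 + 44*z + 6).
The roots of 6*z^2 + 44*z + 6 are z = (-22 ± sqrt(22^2 - 6^2))/6, with sqrt(448) = 8*sqrt(7); their product is 1, so only z₊ = -11/3 + 4*sqrt(7)/3 lies inside the unit circle (z₋ = -11/3 - 4*sqrt(7)/3 lies outside).
z₊ is a simple zero of q(z) = 6*z^2 + 44*z + 6, so Res(1/q, z₊) = 1/q'(z₊) with q'(z) = 12*z + 44; and q'(z₊) = 6*(z₊ - z₋) = 16*sqrt(7).
Therefore J = (2/i) · 2πi · 1/(16*sqrt(7)) = 2*pi/(8*sqrt(7)) = sqrt(7)*pi/28

Final answer: sqrt(7)*pi/28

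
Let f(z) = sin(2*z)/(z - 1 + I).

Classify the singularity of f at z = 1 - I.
Write f(z) = g(z)/(z - 1 + I) with g(z) = sin(2*z).
g is entire and g(1 - I) = sin(2 - 2*I) ≠ 0, so no factor of (z - 1 + I) cancels: the Laurent expansion of f about z = 1 - I starts at the power -1, i.e. lim_{z→z₀} (z - z₀) f(z) = sin(2 - 2*I) is finite and nonzero.
So z = 1 - I is a pole of order 1.

Final answer: pole of order 1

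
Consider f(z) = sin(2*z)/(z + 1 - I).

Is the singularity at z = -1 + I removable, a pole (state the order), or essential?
pole of order 1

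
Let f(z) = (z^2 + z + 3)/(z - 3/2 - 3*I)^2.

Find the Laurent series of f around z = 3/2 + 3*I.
Put w = z - (3/2 + 3*I), i.e. z = w + 3/2 + 3*I. The denominator is w^2, so it suffices to rewrite the numerator in powers of w.

P(z) = z^2 + z + 3
P(w + 3/2 + 3*I) = -9/4 + 12*I + (4 + 6*I)*w + w^2

Dividing each term by w^2:
  f = (-9/4 + 12*I)/w^2 + (4 + 6*I)/w + 1

Substituting back w = z - 3/2 - 3*I:
  f(z) = (-9/4 + 12*I)/(z - 3/2 - 3*I)^2 + (4 + 6*I)/(z - 3/2 - 3*I) + 1

The series is finite because the numerator is a polynomial; the negative powers form the principal part, and the coefficient of 1/(z - 3/2 - 3*I) gives Res(f, 3/2 + 3*I) = 4 + 6*I.

Final answer: (-9/4 + 12*I)/(z - 3/2 - 3*I)^2 + (4 + 6*I)/(z - 3/2 - 3*I) + 1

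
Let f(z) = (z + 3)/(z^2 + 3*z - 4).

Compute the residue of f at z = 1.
4/5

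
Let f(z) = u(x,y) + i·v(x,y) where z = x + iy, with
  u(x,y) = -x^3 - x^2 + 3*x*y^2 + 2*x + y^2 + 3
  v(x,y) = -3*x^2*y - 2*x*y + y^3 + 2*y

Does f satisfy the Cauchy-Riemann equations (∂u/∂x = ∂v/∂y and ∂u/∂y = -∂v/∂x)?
∂u/∂x = -3*x^2 - 2*x + 3*y^2 + 2
∂v/∂y = -3*x^2 - 2*x + 3*y^2 + 2
∂u/∂y = 6*x*y + 2*y
∂v/∂x = -6*x*y - 2*y
∂u/∂x = ∂v/∂y and ∂u/∂y = -∂v/∂x hold identically; f is analytic.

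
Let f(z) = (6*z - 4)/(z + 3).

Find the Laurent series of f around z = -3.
Put w = z - (-3), i.e. z = w - 3. The denominator is w, so it suffices to rewrite the numerator in powers of w.

P(z) = 6*z - 4
P(w - 3) = -22 + 6*w

Dividing each term by w:
  f = -22/w + 6

Substituting back w = z + 3:
  f(z) = -22/(z + 3) + 6

The series is finite because the numerator is a polynomial; the negative powers form the principal part, and the coefficient of 1/(z + 3) gives Res(f, -3) = -22.

Final answer: -22/(z + 3) + 6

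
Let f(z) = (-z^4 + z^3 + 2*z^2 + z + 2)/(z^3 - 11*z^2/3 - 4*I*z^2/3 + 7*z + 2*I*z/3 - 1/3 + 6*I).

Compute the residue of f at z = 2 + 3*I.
213/136 - 1311*I/136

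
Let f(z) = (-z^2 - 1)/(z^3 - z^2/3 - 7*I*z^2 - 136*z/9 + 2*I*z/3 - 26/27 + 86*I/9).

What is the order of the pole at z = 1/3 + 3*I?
Factor the denominator:
  z^3 - z^2/3 - 7*I*z^2 - 136*z/9 + 2*I*z/3 - 26/27 + 86*I/9 = (z - 1/3 - 3*I)^2*(z + 1/3 - I)

The numerator P(z) = -z^2 - 1 has P(1/3 + 3*I) = 71/9 - 2*I ≠ 0, so no factor of (z - 1/3 - 3*I) cancels.
Near z = 1/3 + 3*I we can therefore write f(z) = g(z)/(z - 1/3 - 3*I)^2 with g analytic at 1/3 + 3*I and g(1/3 + 3*I) ≠ 0 (g is the numerator divided by the remaining denominator factors).

Hence z = 1/3 + 3*I is a pole of order 2.

Final answer: 2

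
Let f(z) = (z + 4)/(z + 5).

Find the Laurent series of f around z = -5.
Put w = z - (-5), i.e. z = w - 5. The denominator is w, so it suffices to rewrite the numerator in powers of w.

P(z) = z + 4
P(w - 5) = -1 + w

Dividing each term by w:
  f = -1/w + 1

Substituting back w = z + 5:
  f(z) = -1/(z + 5) + 1

The series is finite because the numerator is a polynomial; the negative powers form the principal part, and the coefficient of 1/(z + 5) gives Res(f, -5) = -1.

Final answer: -1/(z + 5) + 1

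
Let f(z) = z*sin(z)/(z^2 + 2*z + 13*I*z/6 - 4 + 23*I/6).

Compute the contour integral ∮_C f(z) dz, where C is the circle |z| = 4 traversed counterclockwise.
pi*(372/601 - 824*I/601)*sin(3 + 2*I/3) + pi*(372/601 + 378*I/601)*sin(1 - 3*I/2)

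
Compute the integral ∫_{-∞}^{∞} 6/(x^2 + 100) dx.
Let f(z) = 6/(z^2 + 100). The denominator has no real zeros and deg Q - deg P = 2 ≥ 2, so the integral of f over the upper semicircle |z| = R tends to 0 as R → ∞. Closing the contour in the upper half-plane,
  ∫_{-∞}^{∞} f(x) dx = 2πi · Σ Res(f, z_k)  over the poles with Im z_k > 0.

Zeros of the denominator: z^2 + 100 = 0 gives z = ±10*I.
Upper half-plane: z = 10*I (simple).

Each pole is a simple zero of Q(z) = z^2 + 100, so Res(f, z₀) = P(z₀)/Q'(z₀) with P(z) = 6, Q'(z) = 2*z:
  Res(f, 10*I) = (6)/(20*I) = -3*I/10

∫_{-∞}^{∞} f(x) dx = 2πi · (-3*I/10) = 3*pi/5

Final answer: 3*pi/5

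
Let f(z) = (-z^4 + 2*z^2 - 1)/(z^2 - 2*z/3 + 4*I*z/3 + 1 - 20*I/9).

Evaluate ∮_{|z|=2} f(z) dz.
By the residue theorem, ∮_C f(z) dz = 2πi · (sum of the residues of f at the poles inside |z| = 2).

The denominator factors as (z + 1/3 + 2*I)*(z - 1 - 2*I/3), so the singularities of f are simple poles at z = -1/3 - 2*I, z = 1 + 2*I/3.
  |-1/3 - 2*I|² = 37/9 > 4 = 2², so this pole is outside the contour.
  |1 + 2*I/3|² = 13/9 < 4 = 2², so this pole is inside the contour.

With P(z) = -z^4 + 2*z^2 - 1 and Q(z) = z^2 - 2*z/3 + 4*I*z/3 + 1 - 20*I/9, each pole is simple, so Res(f, z₀) = P(z₀)/Q'(z₀) with Q'(z) = 2*z - 2/3 + 4*I/3.
  Res(f, 1 + 2*I/3) = P(1 + 2*I/3)/Q'(1 + 2*I/3) = (128/81 + 32*I/27)/(4/3 + 8*I/3) = 16/27 - 8*I/27

∮_C f(z) dz = 2πi · (16/27 - 8*I/27) = pi*(16/27 + 32*I/27)

Final answer: pi*(16/27 + 32*I/27)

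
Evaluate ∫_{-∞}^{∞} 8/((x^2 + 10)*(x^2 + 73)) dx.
Let f(z) = 8/((z^2 + 10)*(z^2 + 73)). The denominator has no real zeros and deg Q - deg P = 4 ≥ 2, so the integral of f over the upper semicircle |z| = R tends to 0 as R → ∞. Closing the contour in the upper half-plane,
  ∫_{-∞}^{∞} f(x) dx = 2πi · Σ Res(f, z_k)  over the poles with Im z_k > 0.

Zeros of the denominator: z^2 + 10 = 0 gives z = ±sqrt(10)*I; z^2 + 73 = 0 gives z = ±sqrt(73)*I.
Upper half-plane: z = sqrt(10)*I, z = sqrt(73)*I (simple).

Each pole is a simple zero of Q(z) = z^4 + 83*z^2 + 730, so Res(f, z₀) = P(z₀)/Q'(z₀) with P(z) = 8, Q'(z) = 4*z^3 + 166*z:
  Res(f, sqrt(10)*I) = (8)/(126*sqrt(10)*I) = -2*sqrt(10)*I/315
  Res(f, sqrt(73)*I) = (8)/(-126*sqrt(73)*I) = 4*sqrt(73)*I/4599

Sum of residues: 2*I*(-73*sqrt(10) + 10*sqrt(73))/22995
∫_{-∞}^{∞} f(x) dx = 2πi · (2*I*(-73*sqrt(10) + 10*sqrt(73))/22995) = 4*pi*(-10*sqrt(73) + 73*sqrt(10))/22995

Final answer: 4*pi*(-10*sqrt(73) + 73*sqrt(10))/22995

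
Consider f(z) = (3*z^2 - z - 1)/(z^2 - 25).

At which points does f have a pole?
The singularities of f are the zeros of the denominator. Factoring,
  z^2 - 25 = (z - 5)*(z + 5)
so the candidates are z = 5, z = -5.

Check the numerator P(z) = 3*z^2 - z - 1 at each one:
  P(5) = 69 ≠ 0, so z = 5 is a (simple) pole.
  P(-5) = 79 ≠ 0, so z = -5 is a (simple) pole.

Poles of f: {-5, 5}

Final answer: {-5, 5}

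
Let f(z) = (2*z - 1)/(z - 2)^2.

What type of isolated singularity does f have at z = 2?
Write f(z) = g(z)/(z - 2)^2 with g(z) = 2*z - 1.
g is entire and g(2) = 3 ≠ 0, so no factor of (z - 2) cancels: the Laurent expansion of f about z = 2 starts at the power -2, i.e. lim_{z→z₀} (z - z₀)^2 f(z) = 3 is finite and nonzero.
So z = 2 is a pole of order 2.

Final answer: pole of order 2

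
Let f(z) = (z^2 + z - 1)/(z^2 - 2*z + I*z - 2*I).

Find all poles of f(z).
The singularities of f are the zeros of the denominator. Factoring,
  z^2 - 2*z + I*z - 2*I = (z + I)*(z - 2)
so the candidates are z = -I, z = 2.

Check the numerator P(z) = z^2 + z - 1 at each one:
  P(-I) = -2 - I ≠ 0, so z = -I is a (simple) pole.
  P(2) = 5 ≠ 0, so z = 2 is a (simple) pole.

Poles of f: {-I, 2}

Final answer: {-I, 2}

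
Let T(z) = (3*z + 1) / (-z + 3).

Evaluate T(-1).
Substitute z = -1:
  numerator:   3*(-1) + 1 = -2
  denominator: -(-1) + 3 = 4
T(-1) = (-2)/(4) = -1/2

Final answer: -1/2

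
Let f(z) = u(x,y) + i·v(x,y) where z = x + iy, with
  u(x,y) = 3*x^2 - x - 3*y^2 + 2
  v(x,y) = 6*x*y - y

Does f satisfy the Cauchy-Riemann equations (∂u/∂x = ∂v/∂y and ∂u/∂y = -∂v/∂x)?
∂u/∂x = 6*x - 1
∂v/∂y = 6*x - 1
∂u/∂y = -6*y
∂v/∂x = 6*y
∂u/∂x = ∂v/∂y and ∂u/∂y = -∂v/∂x hold identically; f is analytic.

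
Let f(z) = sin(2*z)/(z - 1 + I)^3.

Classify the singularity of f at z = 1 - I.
Write f(z) = g(z)/(z - 1 + I)^3 with g(z) = sin(2*z).
g is entire and g(1 - I) = sin(2 - 2*I) ≠ 0, so no factor of (z - 1 + I) cancels: the Laurent expansion of f about z = 1 - I starts at the power -3, i.e. lim_{z→z₀} (z - z₀)^3 f(z) = sin(2 - 2*I) is finite and nonzero.
So z = 1 - I is a pole of order 3.

Final answer: pole of order 3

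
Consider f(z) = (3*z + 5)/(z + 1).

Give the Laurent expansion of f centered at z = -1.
2/(z + 1) + 3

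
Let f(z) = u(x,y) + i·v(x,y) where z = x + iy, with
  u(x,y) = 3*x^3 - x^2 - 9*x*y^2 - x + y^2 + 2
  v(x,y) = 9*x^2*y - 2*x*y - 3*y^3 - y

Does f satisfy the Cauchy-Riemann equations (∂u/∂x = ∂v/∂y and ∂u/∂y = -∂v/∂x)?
∂u/∂x = 9*x^2 - 2*x - 9*y^2 - 1
∂v/∂y = 9*x^2 - 2*x - 9*y^2 - 1
∂u/∂y = -18*x*y + 2*y
∂v/∂x = 18*x*y - 2*y
∂u/∂x = ∂v/∂y and ∂u/∂y = -∂v/∂x hold identically; f is analytic.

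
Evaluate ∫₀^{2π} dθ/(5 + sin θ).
Call the integral J. The integrand is 2π-periodic and we integrate over a full period, so shifting θ does not change the value (θ → θ + π/2 turns sin θ into cos θ). Hence
  J = ∫₀^{2π} dθ/(5 + cos θ).
Put z = e^{iθ}: then cos θ = (z + 1/z)/2, dθ = dz/(iz), and z runs once counterclockwise around |z| = 1:
  J = ∮_{|z|=1} 1/(5 + (z + 1/z)/2) · dz/(iz) = (2/i) ∮_{|z|=1} dz/(z^2 + 10*z + 1).
The roots of z^2 + 10*z + 1 are z = (-5 ± sqrt(5^2 - 1^2)), with sqrt(24) = 2*sqrt(6); their product is 1, so only z₊ = -5 + 2*sqrt(6) lies inside the unit circle (z₋ = -5 - 2*sqrt(6) lies outside).
z₊ is a simple zero of q(z) = z^2 + 10*z + 1, so Res(1/q, z₊) = 1/q'(z₊) with q'(z) = 2*z + 10; and q'(z₊) = (z₊ - z₋) = 4*sqrt(6).
Therefore J = (2/i) · 2πi · 1/(4*sqrt(6)) = 2*pi/(2*sqrt(6)) = sqrt(6)*pi/6

Final answer: sqrt(6)*pi/6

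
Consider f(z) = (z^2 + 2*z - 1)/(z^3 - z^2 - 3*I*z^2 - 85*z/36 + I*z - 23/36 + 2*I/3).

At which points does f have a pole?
{-1/3, 1/3 + 3*I/2, 1 + 3*I/2}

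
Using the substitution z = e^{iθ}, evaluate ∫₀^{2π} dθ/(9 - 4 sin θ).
Call the integral J. The integrand is 2π-periodic and we integrate over a full period, so shifting θ does not change the value (θ → θ + π/2 turns sin θ into cos θ; θ → θ + π flips the sign of the trig term). Hence
  J = ∫₀^{2π} dθ/(9 + 4 cos θ).
Put z = e^{iθ}: then cos θ = (z + 1/z)/2, dθ = dz/(iz), and z runs once counterclockwise around |z| = 1:
  J = ∮_{|z|=1} 1/(9 + 4*(z + 1/z)/2) · dz/(iz) = (2/i) ∮_{|z|=1} dz/(4*z^2 + 18*z + 4).
The roots of 4*z^2 + 18*z + 4 are z = (-9 ± sqrt(9^2 - 4^2))/4, with sqrt(65) = sqrt(65); their product is 1, so only z₊ = -9/4 + sqrt(65)/4 lies inside the unit circle (z₋ = -9/4 - sqrt(65)/4 lies outside).
z₊ is a simple zero of q(z) = 4*z^2 + 18*z + 4, so Res(1/q, z₊) = 1/q'(z₊) with q'(z) = 8*z + 18; and q'(z₊) = 4*(z₊ - z₋) = 2*sqrt(65).
Therefore J = (2/i) · 2πi · 1/(2*sqrt(65)) = 2*pi/(sqrt(65)) = 2*sqrt(65)*pi/65

Final answer: 2*sqrt(65)*pi/65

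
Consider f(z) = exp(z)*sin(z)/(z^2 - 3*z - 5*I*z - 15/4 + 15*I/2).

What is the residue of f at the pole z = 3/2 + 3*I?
Write f(z) = P(z)/Q(z) with P(z) = exp(z)*sin(z) and Q(z) = z^2 - 3*z - 5*I*z - 15/4 + 15*I/2.
The denominator factors as Q(z) = (z - 3/2 - 2*I)*(z - 3/2 - 3*I), so z = 3/2 + 3*I is a simple zero of Q and P is analytic there; z = 3/2 + 3*I is therefore a simple pole and
  Res(f, z₀) = P(z₀)/Q'(z₀).

Q'(z) = 2*z - 3 - 5*I, so Q'(3/2 + 3*I) = I.
P(3/2 + 3*I) = exp(3/2 + 3*I)*sin(3/2 + 3*I).

Res(f, 3/2 + 3*I) = (exp(3/2 + 3*I)*sin(3/2 + 3*I))/(I) = -I*exp(3/2 + 3*I)*sin(3/2 + 3*I)

Final answer: -I*exp(3/2 + 3*I)*sin(3/2 + 3*I)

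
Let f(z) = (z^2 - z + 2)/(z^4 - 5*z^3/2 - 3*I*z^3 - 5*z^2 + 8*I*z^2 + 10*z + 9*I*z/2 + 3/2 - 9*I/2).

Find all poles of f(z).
The singularities of f are the zeros of the denominator. Factoring,
  z^4 - 5*z^3/2 - 3*I*z^3 - 5*z^2 + 8*I*z^2 + 10*z + 9*I*z/2 + 3/2 - 9*I/2 = (z - 3)*(z - 1/2 - I)*(z - I)*(z + 1 - I)
so the candidates are z = 3, z = 1/2 + I, z = I, z = -1 + I.

Check the numerator P(z) = z^2 - z + 2 at each one:
  P(3) = 8 ≠ 0, so z = 3 is a (simple) pole.
  P(1/2 + I) = 3/4 ≠ 0, so z = 1/2 + I is a (simple) pole.
  P(I) = 1 - I ≠ 0, so z = I is a (simple) pole.
  P(-1 + I) = 3 - 3*I ≠ 0, so z = -1 + I is a (simple) pole.

Poles of f: {-1 + I, I, 1/2 + I, 3}

Final answer: {-1 + I, I, 1/2 + I, 3}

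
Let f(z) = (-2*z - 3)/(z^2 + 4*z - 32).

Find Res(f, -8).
Write f(z) = P(z)/Q(z) with P(z) = -2*z - 3 and Q(z) = z^2 + 4*z - 32.
The denominator factors as Q(z) = (z - 4)*(z + 8), so z = -8 is a simple zero of Q and P is analytic there; z = -8 is therefore a simple pole and
  Res(f, z₀) = P(z₀)/Q'(z₀).

Q'(z) = 2*z + 4, so Q'(-8) = -12.
P(-8) = 13.

Res(f, -8) = (13)/(-12) = -13/12

Final answer: -13/12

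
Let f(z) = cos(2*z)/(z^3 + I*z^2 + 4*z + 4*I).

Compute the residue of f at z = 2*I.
Write f(z) = P(z)/Q(z) with P(z) = cos(2*z) and Q(z) = z^3 + I*z^2 + 4*z + 4*I.
The denominator factors as Q(z) = (z - 2*I)*(z + I)*(z + 2*I), so z = 2*I is a simple zero of Q and P is analytic there; z = 2*I is therefore a simple pole and
  Res(f, z₀) = P(z₀)/Q'(z₀).

Q'(z) = 3*z^2 + 2*I*z + 4, so Q'(2*I) = -12.
P(2*I) = cosh(4).

Res(f, 2*I) = (cosh(4))/(-12) = -cosh(4)/12

Final answer: -cosh(4)/12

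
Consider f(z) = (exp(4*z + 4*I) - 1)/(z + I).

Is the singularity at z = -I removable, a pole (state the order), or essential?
Let u = z + I. The exponent is 4*z + 4*I = 4u, so
  f = (e^(4u) - 1)/u = ((4u) + (4u)^2/2 + (4u)^3/6 + ...)/u = 4 + (8)*u + (32/3)*u^2 + ...
The Laurent expansion about u = 0 has no negative powers; equivalently lim_{z→-I} f(z) = 4 exists and is finite.
So the singularity is removable.

Final answer: removable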